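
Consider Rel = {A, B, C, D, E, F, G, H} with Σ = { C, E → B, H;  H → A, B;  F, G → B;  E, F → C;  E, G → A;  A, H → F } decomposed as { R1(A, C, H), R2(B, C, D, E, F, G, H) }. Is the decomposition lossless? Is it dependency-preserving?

lossless but not dependency-preserving

Lossless test: (C, H)⁺ = {A, B, C, F, H}, which contains all of one fragment — lossless.
Dependency preservation: the restricted closure of {E, G} across the fragments never reaches {A}, so E, G → A cannot be enforced without a join — not preserved.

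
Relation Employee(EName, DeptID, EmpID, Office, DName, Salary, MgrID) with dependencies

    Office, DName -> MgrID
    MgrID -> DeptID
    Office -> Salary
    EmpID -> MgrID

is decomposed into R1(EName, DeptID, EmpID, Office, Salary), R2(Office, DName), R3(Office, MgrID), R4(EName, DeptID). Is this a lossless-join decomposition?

Chase test. Columns are EName, DeptID, EmpID, Office, DName, Salary, MgrID; row i has aⱼ where attribute j ∈ Ri, else bᵢⱼ.
Initial tableau (one row per fragment):
  row 1: a1 a2 a3 a4 b15 a6 b17
  row 2: b21 b22 b23 a4 a5 b26 b27
  row 3: b31 b32 b33 a4 b35 b36 a7
  row 4: a1 a2 b43 b44 b45 b46 b47
Rows 1 and 2 agree on Office; apply Office→Salary and equate their Salary entries.
Rows 1 and 3 agree on Office; apply Office→Salary and equate their Salary entries.
No row becomes fully distinguished — the join is lossy.

No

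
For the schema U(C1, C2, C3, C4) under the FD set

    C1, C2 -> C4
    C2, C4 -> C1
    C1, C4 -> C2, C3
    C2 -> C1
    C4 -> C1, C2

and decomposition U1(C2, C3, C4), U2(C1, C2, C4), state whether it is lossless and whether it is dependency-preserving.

lossless and dependency-preserving

Lossless test: (C2, C4)⁺ = {C1, C2, C3, C4}, which contains all of one fragment — lossless.
Dependency preservation: C1, C4 → C2, C3 is not contained in any single fragment, but the restricted closure of its left-hand side across the fragments still reaches the right-hand side; the remaining FDs each lie inside some fragment. All dependencies are preserved.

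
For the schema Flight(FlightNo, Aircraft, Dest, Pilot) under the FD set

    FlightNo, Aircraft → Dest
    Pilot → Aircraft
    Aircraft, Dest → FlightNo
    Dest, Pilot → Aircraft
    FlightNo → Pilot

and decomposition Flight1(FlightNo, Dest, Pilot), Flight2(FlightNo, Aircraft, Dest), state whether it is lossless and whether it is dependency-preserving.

lossless but not dependency-preserving

Lossless test: (FlightNo, Dest)⁺ = {FlightNo, Aircraft, Dest, Pilot}, which contains all of one fragment — lossless.
Dependency preservation: the restricted closure of {Pilot} across the fragments never reaches {Aircraft}, so Pilot → Aircraft cannot be enforced without a join — not preserved.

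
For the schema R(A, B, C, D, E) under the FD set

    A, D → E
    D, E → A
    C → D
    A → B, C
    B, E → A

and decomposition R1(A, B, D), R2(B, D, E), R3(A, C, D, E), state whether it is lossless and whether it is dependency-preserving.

lossless and dependency-preserving

Lossless test (chase): Rows 1 and 3 agree on A, D; apply A, D→E and equate their E entries. Rows 1 and 2 agree on D, E; apply D, E→A and equate their A entries. Rows 1 and 2 agree on A; apply A→B, C and equate their B, C entries. Rows 1 and 3 agree on A; apply A→B, C and equate their B, C entries. Row 1 is now all distinguished symbols — the join is lossless.
Dependency preservation: A → B, C; B, E → A are not contained in any single fragment, but the restricted closure of each left-hand side across the fragments still reaches the right-hand side; the remaining FDs each lie inside some fragment. All dependencies are preserved.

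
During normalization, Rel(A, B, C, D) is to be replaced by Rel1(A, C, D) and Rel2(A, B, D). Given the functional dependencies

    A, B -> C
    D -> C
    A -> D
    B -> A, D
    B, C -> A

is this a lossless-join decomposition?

Common attributes: Rel1 ∩ Rel2 = {A, D}.
Closure of {A, D}: D → C applies, adding C. So (A, D)⁺ = {A, C, D}.
This closure contains every attribute of Rel1, so Rel1 ∩ Rel2 → Rel1. The join is lossless.

Yes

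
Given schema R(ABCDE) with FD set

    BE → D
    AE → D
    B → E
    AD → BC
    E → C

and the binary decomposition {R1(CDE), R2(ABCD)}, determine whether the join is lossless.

No

Common attributes: R1 ∩ R2 = {CD}.
No dependency enlarges {CD}, so (CD)⁺ = {CD}.
The closure contains neither all of R1 = {CDE} nor all of R2 = {ABCD}, so the common attributes are not a superkey of either fragment. The join is lossy.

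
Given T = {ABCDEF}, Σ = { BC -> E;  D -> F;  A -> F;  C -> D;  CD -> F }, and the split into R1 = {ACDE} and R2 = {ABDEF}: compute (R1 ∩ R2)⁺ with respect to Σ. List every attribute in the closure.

R1 ∩ R2 = {ADE}.
D → F applies, adding F
Closure: {ADEF}.

ADEF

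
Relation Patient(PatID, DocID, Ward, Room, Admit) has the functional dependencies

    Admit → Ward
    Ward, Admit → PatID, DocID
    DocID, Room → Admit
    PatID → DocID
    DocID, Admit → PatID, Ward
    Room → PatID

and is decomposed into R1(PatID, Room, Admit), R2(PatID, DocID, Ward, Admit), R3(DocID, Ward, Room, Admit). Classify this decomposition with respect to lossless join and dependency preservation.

Lossless test (chase): Rows 1 and 2 agree on Admit; apply Admit→Ward and equate their Ward entries. Rows 1 and 2 agree on Ward, Admit; apply Ward, Admit→PatID, DocID and equate their PatID, DocID entries. Rows 1 and 3 agree on Ward, Admit; apply Ward, Admit→PatID, DocID and equate their PatID, DocID entries. Row 1 is now all distinguished symbols — the join is lossless.
Dependency preservation: every FD's attributes lie within a single fragment, so each can be enforced locally — preserved.

lossless and dependency-preserving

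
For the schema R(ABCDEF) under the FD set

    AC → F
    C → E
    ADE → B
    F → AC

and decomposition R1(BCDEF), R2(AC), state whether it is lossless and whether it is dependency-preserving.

Lossless test: (C)⁺ = {CE}, which is a superkey of neither fragment — lossy.
Dependency preservation: the restricted closure of {AC} across the fragments never reaches {F}, so AC → F cannot be enforced without a join — not preserved.

lossy and not dependency-preserving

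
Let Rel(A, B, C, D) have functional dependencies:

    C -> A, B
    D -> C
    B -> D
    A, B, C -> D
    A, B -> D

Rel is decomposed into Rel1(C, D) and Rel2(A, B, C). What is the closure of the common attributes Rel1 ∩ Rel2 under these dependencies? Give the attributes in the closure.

Rel1 ∩ Rel2 = {C}.
C → A, B applies, adding A, B
B → D applies, adding D
Closure: {A, B, C, D}.

A, B, C, D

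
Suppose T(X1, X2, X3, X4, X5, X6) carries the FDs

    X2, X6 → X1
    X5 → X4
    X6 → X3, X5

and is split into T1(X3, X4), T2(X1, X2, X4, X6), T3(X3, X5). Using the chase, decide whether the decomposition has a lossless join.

No

Chase test. Columns are X1, X2, X3, X4, X5, X6; row i has aⱼ where attribute j ∈ Ti, else bᵢⱼ.
Initial tableau (one row per fragment):
  row 1: b11 b12 a3 a4 b15 b16
  row 2: a1 a2 b23 a4 b25 a6
  row 3: b31 b32 a3 b34 a5 b36
No row becomes fully distinguished — the join is lossy.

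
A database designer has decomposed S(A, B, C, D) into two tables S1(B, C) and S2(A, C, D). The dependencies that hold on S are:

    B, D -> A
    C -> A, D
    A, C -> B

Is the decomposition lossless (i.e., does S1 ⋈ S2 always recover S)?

Yes

Common attributes: S1 ∩ S2 = {C}.
Closure of {C}: C → A, D applies, adding A, D; A, C → B applies, adding B. So (C)⁺ = {A, B, C, D}.
This closure contains every attribute of S1, so S1 ∩ S2 → S1. The join is lossless.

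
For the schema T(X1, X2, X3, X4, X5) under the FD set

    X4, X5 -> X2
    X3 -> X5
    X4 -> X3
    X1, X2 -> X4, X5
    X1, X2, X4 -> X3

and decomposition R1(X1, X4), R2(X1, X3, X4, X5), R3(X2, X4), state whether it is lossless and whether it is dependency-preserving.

lossless but not dependency-preserving

Lossless test (chase): Rows 1 and 2 agree on X4; apply X4→X3 and equate their X3 entries. Rows 1 and 3 agree on X4; apply X4→X3 and equate their X3 entries. Rows 1 and 2 agree on X3; apply X3→X5 and equate their X5 entries. Rows 1 and 3 agree on X3; apply X3→X5 and equate their X5 entries. Rows 1 and 2 agree on X4, X5; apply X4, X5→X2 and equate their X2 entries. Rows 1 and 3 agree on X4, X5; apply X4, X5→X2 and equate their X2 entries. Row 1 is now all distinguished symbols — the join is lossless.
Dependency preservation: the restricted closure of {X1, X2} across the fragments never reaches {X4, X5}, so X1, X2 → X4, X5 cannot be enforced without a join — not preserved.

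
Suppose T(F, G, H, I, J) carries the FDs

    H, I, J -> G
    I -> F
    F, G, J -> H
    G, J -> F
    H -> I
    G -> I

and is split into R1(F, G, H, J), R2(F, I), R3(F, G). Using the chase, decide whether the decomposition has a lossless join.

Chase test. Columns are F, G, H, I, J; row i has aⱼ where attribute j ∈ Ri, else bᵢⱼ.
Initial tableau (one row per fragment):
  row 1: a1 a2 a3 b14 a5
  row 2: a1 b22 b23 a4 b25
  row 3: a1 a2 b33 b34 b35
Rows 1 and 3 agree on G; apply G→I and equate their I entries.
No row becomes fully distinguished — the join is lossy.

No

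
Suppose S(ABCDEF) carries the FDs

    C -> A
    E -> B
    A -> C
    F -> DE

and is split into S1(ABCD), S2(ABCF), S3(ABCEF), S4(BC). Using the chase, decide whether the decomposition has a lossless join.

Chase test. Columns are ABCDEF; row i has aⱼ where attribute j ∈ Si, else bᵢⱼ.
Initial tableau (one row per fragment):
  row 1: a1 a2 a3 a4 b15 b16
  row 2: a1 a2 a3 b24 b25 a6
  row 3: a1 a2 a3 b34 a5 a6
  row 4: b41 a2 a3 b44 b45 b46
Rows 1 and 4 agree on C; apply C→A and equate their A entries.
Rows 2 and 3 agree on F; apply F→DE and equate their DE entries.
No row becomes fully distinguished — the join is lossy.

No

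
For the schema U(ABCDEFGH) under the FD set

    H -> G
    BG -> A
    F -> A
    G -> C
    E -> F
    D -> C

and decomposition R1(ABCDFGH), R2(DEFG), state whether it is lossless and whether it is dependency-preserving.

lossy but dependency-preserving

Lossless test: (DFG)⁺ = {ACDFG}, which is a superkey of neither fragment — lossy.
Dependency preservation: every FD's attributes lie within a single fragment, so each can be enforced locally — preserved.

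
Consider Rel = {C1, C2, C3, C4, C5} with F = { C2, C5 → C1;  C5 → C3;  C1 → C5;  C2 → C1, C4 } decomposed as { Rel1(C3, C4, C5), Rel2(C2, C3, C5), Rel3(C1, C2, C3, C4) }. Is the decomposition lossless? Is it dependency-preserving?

lossless but not dependency-preserving

Lossless test (chase): Rows 2 and 3 agree on C2; apply C2→C1, C4 and equate their C1, C4 entries. Rows 2 and 3 agree on C1; apply C1→C5 and equate their C5 entries. Row 2 is now all distinguished symbols — the join is lossless.
Dependency preservation: the restricted closure of {C1} across the fragments never reaches {C5}, so C1 → C5 cannot be enforced without a join — not preserved.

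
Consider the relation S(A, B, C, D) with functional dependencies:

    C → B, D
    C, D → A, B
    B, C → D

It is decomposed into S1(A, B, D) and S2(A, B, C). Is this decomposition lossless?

No

Common attributes: S1 ∩ S2 = {A, B}.
No dependency enlarges {A, B}, so (A, B)⁺ = {A, B}.
The closure contains neither all of S1 = {A, B, D} nor all of S2 = {A, B, C}, so the common attributes are not a superkey of either fragment. The join is lossy.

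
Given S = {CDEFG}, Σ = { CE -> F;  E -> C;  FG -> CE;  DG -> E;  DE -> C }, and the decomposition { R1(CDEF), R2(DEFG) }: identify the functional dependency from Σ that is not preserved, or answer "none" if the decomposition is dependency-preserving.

CE → F lies within R1.
E → C lies within R1.
FG → CE: restricted closure across fragments reaches CE.
DG → E lies within R2.
DE → C lies within R1.
Every dependency is enforceable on the fragments, so the decomposition is dependency-preserving.

none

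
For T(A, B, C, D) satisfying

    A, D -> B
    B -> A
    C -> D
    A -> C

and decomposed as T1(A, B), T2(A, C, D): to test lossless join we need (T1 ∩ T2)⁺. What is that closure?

A, B, C, D

T1 ∩ T2 = {A}.
A → C applies, adding C
C → D applies, adding D
A, D → B applies, adding B
Closure: {A, B, C, D}.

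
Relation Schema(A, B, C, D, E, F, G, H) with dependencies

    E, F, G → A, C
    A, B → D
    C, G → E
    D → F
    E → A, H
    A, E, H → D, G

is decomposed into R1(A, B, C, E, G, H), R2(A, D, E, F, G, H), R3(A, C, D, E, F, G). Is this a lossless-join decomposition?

Yes

Chase test. Columns are A, B, C, D, E, F, G, H; row i has aⱼ where attribute j ∈ Ri, else bᵢⱼ.
Initial tableau (one row per fragment):
  row 1: a1 a2 a3 b14 a5 b16 a7 a8
  row 2: a1 b22 b23 a4 a5 a6 a7 a8
  row 3: a1 b32 a3 a4 a5 a6 a7 b38
Rows 2 and 3 agree on E, F, G; apply E, F, G→A, C and equate their A, C entries.
Rows 1 and 3 agree on E; apply E→A, H and equate their A, H entries.
Rows 1 and 2 agree on A, E, H; apply A, E, H→D, G and equate their D, G entries.
Rows 1 and 2 agree on D; apply D→F and equate their F entries.
Row 1 is now all distinguished symbols — the join is lossless.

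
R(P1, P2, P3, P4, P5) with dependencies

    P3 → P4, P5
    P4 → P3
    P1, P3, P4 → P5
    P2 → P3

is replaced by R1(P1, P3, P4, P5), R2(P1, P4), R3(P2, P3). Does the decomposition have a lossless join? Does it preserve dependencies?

Lossless test (chase): Rows 1 and 3 agree on P3; apply P3→P4, P5 and equate their P4, P5 entries. Rows 1 and 2 agree on P4; apply P4→P3 and equate their P3 entries. Rows 1 and 2 agree on P1, P3, P4; apply P1, P3, P4→P5 and equate their P5 entries. No row becomes fully distinguished — the join is lossy.
Dependency preservation: every FD's attributes lie within a single fragment, so each can be enforced locally — preserved.

lossy but dependency-preserving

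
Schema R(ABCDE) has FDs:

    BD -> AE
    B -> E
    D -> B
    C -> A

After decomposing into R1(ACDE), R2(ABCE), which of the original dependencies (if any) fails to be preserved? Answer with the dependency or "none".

D -> B

Check D → B: no single fragment contains all of {BD}, and the restricted closure of {D} across the fragments never reaches {B}.
BD → AE is preserved.
B → E is preserved.
C → A is preserved.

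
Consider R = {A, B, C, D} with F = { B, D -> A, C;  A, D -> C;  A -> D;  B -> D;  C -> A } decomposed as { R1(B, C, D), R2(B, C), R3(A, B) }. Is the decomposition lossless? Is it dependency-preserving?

lossless but not dependency-preserving

Lossless test (chase): Rows 1 and 2 agree on B; apply B→D and equate their D entries. Rows 1 and 3 agree on B; apply B→D and equate their D entries. Rows 1 and 2 agree on C; apply C→A and equate their A entries. Rows 1 and 3 agree on B, D; apply B, D→A, C and equate their A, C entries. Row 1 is now all distinguished symbols — the join is lossless.
Dependency preservation: the restricted closure of {A, D} across the fragments never reaches {C}, so A, D → C cannot be enforced without a join — not preserved.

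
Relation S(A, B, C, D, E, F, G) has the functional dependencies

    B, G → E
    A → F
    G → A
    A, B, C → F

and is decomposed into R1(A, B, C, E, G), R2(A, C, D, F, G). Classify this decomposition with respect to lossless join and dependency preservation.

lossy but dependency-preserving

Lossless test: (A, C, G)⁺ = {A, C, F, G}, which is a superkey of neither fragment — lossy.
Dependency preservation: A, B, C → F is not contained in any single fragment, but the restricted closure of its left-hand side across the fragments still reaches the right-hand side; the remaining FDs each lie inside some fragment. All dependencies are preserved.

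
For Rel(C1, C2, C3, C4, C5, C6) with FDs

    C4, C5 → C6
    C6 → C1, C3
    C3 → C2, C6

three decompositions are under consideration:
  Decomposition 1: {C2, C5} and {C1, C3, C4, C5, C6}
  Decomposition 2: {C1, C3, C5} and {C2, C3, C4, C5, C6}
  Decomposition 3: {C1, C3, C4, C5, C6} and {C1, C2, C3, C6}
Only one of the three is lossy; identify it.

Decomposition 1

Decomposition 1: common = {C5}, closure = {C5} → lossy.
Decomposition 2: common = {C3, C5}, closure = {C1, C2, C3, C5, C6} → lossless.
Decomposition 3: common = {C1, C3, C6}, closure = {C1, C2, C3, C6} → lossless.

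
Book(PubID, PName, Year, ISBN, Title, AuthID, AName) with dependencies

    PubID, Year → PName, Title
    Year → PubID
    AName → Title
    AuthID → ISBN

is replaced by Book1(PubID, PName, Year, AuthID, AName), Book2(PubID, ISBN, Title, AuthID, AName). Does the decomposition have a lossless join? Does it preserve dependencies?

Lossless test: (PubID, AuthID, AName)⁺ = {PubID, ISBN, Title, AuthID, AName}, which contains all of one fragment — lossless.
Dependency preservation: the restricted closure of {PubID, Year} across the fragments never reaches {PName, Title}, so PubID, Year → PName, Title cannot be enforced without a join — not preserved.

lossless but not dependency-preserving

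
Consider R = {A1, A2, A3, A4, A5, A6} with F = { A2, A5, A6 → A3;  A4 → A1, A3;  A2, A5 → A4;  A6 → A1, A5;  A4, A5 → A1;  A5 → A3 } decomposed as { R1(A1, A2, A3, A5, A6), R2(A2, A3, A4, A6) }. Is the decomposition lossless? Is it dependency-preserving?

Lossless test: (A2, A3, A6)⁺ = {A1, A2, A3, A4, A5, A6}, which contains all of one fragment — lossless.
Dependency preservation: the restricted closure of {A4} across the fragments never reaches {A1, A3}, so A4 → A1, A3 cannot be enforced without a join — not preserved.

lossless but not dependency-preserving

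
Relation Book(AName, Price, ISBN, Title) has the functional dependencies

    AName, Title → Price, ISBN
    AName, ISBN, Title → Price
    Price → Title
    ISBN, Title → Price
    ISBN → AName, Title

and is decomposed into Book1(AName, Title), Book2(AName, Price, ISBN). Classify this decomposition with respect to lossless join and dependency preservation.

Lossless test: (AName)⁺ = {AName}, which is a superkey of neither fragment — lossy.
Dependency preservation: the restricted closure of {AName, Title} across the fragments never reaches {Price, ISBN}, so AName, Title → Price, ISBN cannot be enforced without a join — not preserved.

lossy and not dependency-preserving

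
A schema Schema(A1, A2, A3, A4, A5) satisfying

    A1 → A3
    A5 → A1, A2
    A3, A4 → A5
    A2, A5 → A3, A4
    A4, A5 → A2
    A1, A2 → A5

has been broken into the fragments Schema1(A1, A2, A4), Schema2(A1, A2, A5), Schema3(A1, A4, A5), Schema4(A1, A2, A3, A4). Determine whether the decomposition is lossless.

Yes

Chase test. Columns are A1, A2, A3, A4, A5; row i has aⱼ where attribute j ∈ Schemai, else bᵢⱼ.
Initial tableau (one row per fragment):
  row 1: a1 a2 b13 a4 b15
  row 2: a1 a2 b23 b24 a5
  row 3: a1 b32 b33 a4 a5
  row 4: a1 a2 a3 a4 b45
Rows 1 and 2 agree on A1; apply A1→A3 and equate their A3 entries.
Rows 1 and 3 agree on A1; apply A1→A3 and equate their A3 entries.
Rows 1 and 4 agree on A1; apply A1→A3 and equate their A3 entries.
Rows 2 and 3 agree on A5; apply A5→A1, A2 and equate their A1, A2 entries.
Rows 1 and 3 agree on A3, A4; apply A3, A4→A5 and equate their A5 entries.
Rows 1 and 4 agree on A3, A4; apply A3, A4→A5 and equate their A5 entries.
Rows 1 and 2 agree on A2, A5; apply A2, A5→A3, A4 and equate their A3, A4 entries.
Row 1 is now all distinguished symbols — the join is lossless.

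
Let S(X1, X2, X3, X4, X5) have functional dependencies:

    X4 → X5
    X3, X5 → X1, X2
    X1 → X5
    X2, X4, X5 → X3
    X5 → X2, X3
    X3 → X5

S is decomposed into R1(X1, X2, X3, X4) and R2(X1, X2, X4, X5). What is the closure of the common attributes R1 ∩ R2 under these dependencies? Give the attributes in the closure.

R1 ∩ R2 = {X1, X2, X4}.
X4 → X5 applies, adding X5
X2, X4, X5 → X3 applies, adding X3
Closure: {X1, X2, X3, X4, X5}.

X1, X2, X3, X4, X5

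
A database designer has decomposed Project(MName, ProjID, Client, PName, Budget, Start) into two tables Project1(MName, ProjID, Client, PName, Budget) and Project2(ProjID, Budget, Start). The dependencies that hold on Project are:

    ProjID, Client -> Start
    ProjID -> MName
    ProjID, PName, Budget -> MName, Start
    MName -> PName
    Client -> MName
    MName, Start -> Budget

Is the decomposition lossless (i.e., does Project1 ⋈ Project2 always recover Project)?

Yes

Common attributes: Project1 ∩ Project2 = {ProjID, Budget}.
Closure of {ProjID, Budget}: ProjID → MName applies, adding MName; MName → PName applies, adding PName; ProjID, PName, Budget → MName, Start applies, adding Start. So (ProjID, Budget)⁺ = {MName, ProjID, PName, Budget, Start}.
This closure contains every attribute of Project2, so Project1 ∩ Project2 → Project2. The join is lossless.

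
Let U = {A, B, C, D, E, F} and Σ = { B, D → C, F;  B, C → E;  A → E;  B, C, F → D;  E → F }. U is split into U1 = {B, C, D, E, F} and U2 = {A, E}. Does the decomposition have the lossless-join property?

No

Common attributes: U1 ∩ U2 = {E}.
Closure of {E}: E → F applies, adding F. So (E)⁺ = {E, F}.
The closure contains neither all of U1 = {B, C, D, E, F} nor all of U2 = {A, E}, so the common attributes are not a superkey of either fragment. The join is lossy.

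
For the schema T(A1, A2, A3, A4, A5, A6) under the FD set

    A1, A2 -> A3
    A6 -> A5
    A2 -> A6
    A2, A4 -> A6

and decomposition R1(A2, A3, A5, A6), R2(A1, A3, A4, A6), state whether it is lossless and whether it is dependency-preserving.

Lossless test: (A3, A6)⁺ = {A3, A5, A6}, which is a superkey of neither fragment — lossy.
Dependency preservation: the restricted closure of {A1, A2} across the fragments never reaches {A3}, so A1, A2 → A3 cannot be enforced without a join — not preserved.

lossy and not dependency-preserving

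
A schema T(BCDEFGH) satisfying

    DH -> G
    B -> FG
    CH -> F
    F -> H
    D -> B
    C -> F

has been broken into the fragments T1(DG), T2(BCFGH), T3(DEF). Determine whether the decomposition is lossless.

No

Chase test. Columns are BCDEFGH; row i has aⱼ where attribute j ∈ Ti, else bᵢⱼ.
Initial tableau (one row per fragment):
  row 1: b11 b12 a3 b14 b15 a6 b17
  row 2: a1 a2 b23 b24 a5 a6 a7
  row 3: b31 b32 a3 a4 a5 b36 b37
Rows 2 and 3 agree on F; apply F→H and equate their H entries.
Rows 1 and 3 agree on D; apply D→B and equate their B entries.
Rows 1 and 3 agree on B; apply B→FG and equate their FG entries.
Rows 1 and 2 agree on F; apply F→H and equate their H entries.
No row becomes fully distinguished — the join is lossy.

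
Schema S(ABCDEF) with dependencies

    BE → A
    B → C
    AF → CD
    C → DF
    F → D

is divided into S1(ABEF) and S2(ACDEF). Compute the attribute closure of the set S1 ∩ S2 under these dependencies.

ACDEF

S1 ∩ S2 = {AEF}.
AF → CD applies, adding CD
Closure: {ACDEF}.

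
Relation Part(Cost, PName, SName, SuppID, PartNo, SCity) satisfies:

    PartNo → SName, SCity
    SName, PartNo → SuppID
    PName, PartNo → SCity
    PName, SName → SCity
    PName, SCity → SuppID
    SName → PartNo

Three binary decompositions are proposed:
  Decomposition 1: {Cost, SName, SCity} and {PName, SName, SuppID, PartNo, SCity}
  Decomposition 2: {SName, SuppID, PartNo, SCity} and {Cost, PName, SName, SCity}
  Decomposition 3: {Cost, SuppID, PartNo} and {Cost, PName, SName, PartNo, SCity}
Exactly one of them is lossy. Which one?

Decomposition 1: common = {SName, SCity}, closure = {SName, SuppID, PartNo, SCity} → lossy.
Decomposition 2: common = {SName, SCity}, closure = {SName, SuppID, PartNo, SCity} → lossless.
Decomposition 3: common = {Cost, PartNo}, closure = {Cost, SName, SuppID, PartNo, SCity} → lossless.

Decomposition 1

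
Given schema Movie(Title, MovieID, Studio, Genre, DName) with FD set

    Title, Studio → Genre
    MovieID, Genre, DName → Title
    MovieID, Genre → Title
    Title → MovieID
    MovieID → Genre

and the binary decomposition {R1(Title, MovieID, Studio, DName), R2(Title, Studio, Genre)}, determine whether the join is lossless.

Common attributes: R1 ∩ R2 = {Title, Studio}.
Closure of {Title, Studio}: Title, Studio → Genre applies, adding Genre; Title → MovieID applies, adding MovieID. So (Title, Studio)⁺ = {Title, MovieID, Studio, Genre}.
This closure contains every attribute of R2, so R1 ∩ R2 → R2. The join is lossless.

Yes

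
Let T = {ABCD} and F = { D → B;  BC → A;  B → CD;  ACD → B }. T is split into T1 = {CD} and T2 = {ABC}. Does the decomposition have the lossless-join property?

No

Common attributes: T1 ∩ T2 = {C}.
No dependency enlarges {C}, so (C)⁺ = {C}.
The closure contains neither all of T1 = {CD} nor all of T2 = {ABC}, so the common attributes are not a superkey of either fragment. The join is lossy.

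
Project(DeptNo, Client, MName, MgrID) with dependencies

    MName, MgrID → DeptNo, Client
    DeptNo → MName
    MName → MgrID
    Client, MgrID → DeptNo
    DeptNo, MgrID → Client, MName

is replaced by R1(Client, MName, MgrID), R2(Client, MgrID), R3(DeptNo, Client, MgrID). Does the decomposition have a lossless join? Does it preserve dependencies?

Lossless test (chase): Rows 1 and 2 agree on Client, MgrID; apply Client, MgrID→DeptNo and equate their DeptNo entries. Rows 1 and 3 agree on Client, MgrID; apply Client, MgrID→DeptNo and equate their DeptNo entries. Rows 1 and 2 agree on DeptNo, MgrID; apply DeptNo, MgrID→Client, MName and equate their Client, MName entries. Rows 1 and 3 agree on DeptNo, MgrID; apply DeptNo, MgrID→Client, MName and equate their Client, MName entries. Row 1 is now all distinguished symbols — the join is lossless.
Dependency preservation: MName, MgrID → DeptNo, Client; DeptNo → MName; DeptNo, MgrID → Client, MName are not contained in any single fragment, but the restricted closure of each left-hand side across the fragments still reaches the right-hand side; the remaining FDs each lie inside some fragment. All dependencies are preserved.

lossless and dependency-preserving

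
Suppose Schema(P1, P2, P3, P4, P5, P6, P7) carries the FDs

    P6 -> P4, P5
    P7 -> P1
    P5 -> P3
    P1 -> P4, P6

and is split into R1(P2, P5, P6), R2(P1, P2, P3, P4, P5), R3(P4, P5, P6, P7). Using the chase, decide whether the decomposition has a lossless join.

No

Chase test. Columns are P1, P2, P3, P4, P5, P6, P7; row i has aⱼ where attribute j ∈ Ri, else bᵢⱼ.
Initial tableau (one row per fragment):
  row 1: b11 a2 b13 b14 a5 a6 b17
  row 2: a1 a2 a3 a4 a5 b26 b27
  row 3: b31 b32 b33 a4 a5 a6 a7
Rows 1 and 3 agree on P6; apply P6→P4, P5 and equate their P4, P5 entries.
Rows 1 and 2 agree on P5; apply P5→P3 and equate their P3 entries.
Rows 1 and 3 agree on P5; apply P5→P3 and equate their P3 entries.
No row becomes fully distinguished — the join is lossy.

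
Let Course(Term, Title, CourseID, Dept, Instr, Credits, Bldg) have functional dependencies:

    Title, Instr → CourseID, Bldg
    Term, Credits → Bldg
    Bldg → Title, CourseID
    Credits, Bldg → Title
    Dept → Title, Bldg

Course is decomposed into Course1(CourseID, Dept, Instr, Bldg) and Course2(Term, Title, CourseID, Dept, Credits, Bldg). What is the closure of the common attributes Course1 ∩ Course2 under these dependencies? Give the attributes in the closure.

Title, CourseID, Dept, Bldg

Course1 ∩ Course2 = {CourseID, Dept, Bldg}.
Bldg → Title, CourseID applies, adding Title
Closure: {Title, CourseID, Dept, Bldg}.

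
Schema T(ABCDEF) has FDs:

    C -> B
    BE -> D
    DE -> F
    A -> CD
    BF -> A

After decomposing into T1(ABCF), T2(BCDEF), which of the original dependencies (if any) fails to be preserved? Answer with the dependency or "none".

Check A → CD: no single fragment contains all of {ACD}, and the restricted closure of {A} across the fragments never reaches {CD}.
C → B is preserved.
BE → D is preserved.
DE → F is preserved.
BF → A is preserved.

A -> CD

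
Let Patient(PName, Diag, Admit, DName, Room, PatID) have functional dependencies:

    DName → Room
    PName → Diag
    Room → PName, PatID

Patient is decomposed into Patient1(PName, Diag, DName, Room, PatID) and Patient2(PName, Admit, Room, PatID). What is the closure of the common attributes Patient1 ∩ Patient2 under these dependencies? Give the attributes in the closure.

PName, Diag, Room, PatID

Patient1 ∩ Patient2 = {PName, Room, PatID}.
PName → Diag applies, adding Diag
Closure: {PName, Diag, Room, PatID}.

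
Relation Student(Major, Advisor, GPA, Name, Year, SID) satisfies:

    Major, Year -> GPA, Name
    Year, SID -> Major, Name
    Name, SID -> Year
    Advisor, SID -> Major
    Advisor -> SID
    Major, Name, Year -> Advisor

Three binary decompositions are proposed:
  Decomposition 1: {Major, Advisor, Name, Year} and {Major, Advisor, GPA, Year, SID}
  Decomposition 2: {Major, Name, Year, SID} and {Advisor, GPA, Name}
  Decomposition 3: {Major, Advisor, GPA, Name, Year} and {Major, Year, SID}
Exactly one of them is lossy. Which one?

Decomposition 2

Decomposition 1: common = {Major, Advisor, Year}, closure = {Major, Advisor, GPA, Name, Year, SID} → lossless.
Decomposition 2: common = {Name}, closure = {Name} → lossy.
Decomposition 3: common = {Major, Year}, closure = {Major, Advisor, GPA, Name, Year, SID} → lossless.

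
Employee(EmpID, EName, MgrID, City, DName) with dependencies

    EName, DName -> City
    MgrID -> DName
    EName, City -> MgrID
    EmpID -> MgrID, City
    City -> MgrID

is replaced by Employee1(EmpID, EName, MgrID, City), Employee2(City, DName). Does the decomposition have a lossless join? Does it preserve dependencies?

lossless but not dependency-preserving

Lossless test: (City)⁺ = {MgrID, City, DName}, which contains all of one fragment — lossless.
Dependency preservation: the restricted closure of {EName, DName} across the fragments never reaches {City}, so EName, DName → City cannot be enforced without a join — not preserved.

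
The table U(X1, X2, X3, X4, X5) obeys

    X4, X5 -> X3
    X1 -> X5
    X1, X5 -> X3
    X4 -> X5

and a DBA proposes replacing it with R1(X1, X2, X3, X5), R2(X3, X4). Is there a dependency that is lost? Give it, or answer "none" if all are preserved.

Check X4 → X5: no single fragment contains all of {X4, X5}, and the restricted closure of {X4} across the fragments never reaches {X5}.
X4, X5 → X3 is preserved.
X1 → X5 is preserved.
X1, X5 → X3 is preserved.

X4 -> X5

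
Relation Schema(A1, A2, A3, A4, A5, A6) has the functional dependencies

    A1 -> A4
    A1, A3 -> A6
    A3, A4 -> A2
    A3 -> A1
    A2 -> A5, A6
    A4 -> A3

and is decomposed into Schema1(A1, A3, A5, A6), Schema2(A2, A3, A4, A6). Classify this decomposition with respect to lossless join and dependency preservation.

lossless but not dependency-preserving

Lossless test: (A3, A6)⁺ = {A1, A2, A3, A4, A5, A6}, which contains all of one fragment — lossless.
Dependency preservation: the restricted closure of {A2} across the fragments never reaches {A5, A6}, so A2 → A5, A6 cannot be enforced without a join — not preserved.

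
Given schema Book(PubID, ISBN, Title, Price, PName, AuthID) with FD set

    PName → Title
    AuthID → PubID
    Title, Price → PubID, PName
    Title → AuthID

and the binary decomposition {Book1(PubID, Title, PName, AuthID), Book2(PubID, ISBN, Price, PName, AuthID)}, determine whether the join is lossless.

Yes

Common attributes: Book1 ∩ Book2 = {PubID, PName, AuthID}.
Closure of {PubID, PName, AuthID}: PName → Title applies, adding Title. So (PubID, PName, AuthID)⁺ = {PubID, Title, PName, AuthID}.
This closure contains every attribute of Book1, so Book1 ∩ Book2 → Book1. The join is lossless.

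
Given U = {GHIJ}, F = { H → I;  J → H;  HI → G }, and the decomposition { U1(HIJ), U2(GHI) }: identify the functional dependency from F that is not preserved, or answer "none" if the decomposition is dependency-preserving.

H → I lies within U1.
J → H lies within U1.
HI → G lies within U2.
Every dependency is enforceable on the fragments, so the decomposition is dependency-preserving.

none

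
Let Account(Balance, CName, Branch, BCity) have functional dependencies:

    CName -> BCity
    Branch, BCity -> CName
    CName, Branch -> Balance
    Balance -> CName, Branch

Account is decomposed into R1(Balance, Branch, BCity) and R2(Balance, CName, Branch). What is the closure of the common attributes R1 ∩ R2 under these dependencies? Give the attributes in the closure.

Balance, CName, Branch, BCity

R1 ∩ R2 = {Balance, Branch}.
Balance → CName, Branch applies, adding CName
CName → BCity applies, adding BCity
Closure: {Balance, CName, Branch, BCity}.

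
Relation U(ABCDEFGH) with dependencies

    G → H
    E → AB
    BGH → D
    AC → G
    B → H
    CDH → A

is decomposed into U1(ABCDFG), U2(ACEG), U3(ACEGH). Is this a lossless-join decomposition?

No

Chase test. Columns are ABCDEFGH; row i has aⱼ where attribute j ∈ Ui, else bᵢⱼ.
Initial tableau (one row per fragment):
  row 1: a1 a2 a3 a4 b15 a6 a7 b18
  row 2: a1 b22 a3 b24 a5 b26 a7 b28
  row 3: a1 b32 a3 b34 a5 b36 a7 a8
Rows 1 and 2 agree on G; apply G→H and equate their H entries.
Rows 1 and 3 agree on G; apply G→H and equate their H entries.
Rows 2 and 3 agree on E; apply E→AB and equate their AB entries.
Rows 2 and 3 agree on BGH; apply BGH→D and equate their D entries.
No row becomes fully distinguished — the join is lossy.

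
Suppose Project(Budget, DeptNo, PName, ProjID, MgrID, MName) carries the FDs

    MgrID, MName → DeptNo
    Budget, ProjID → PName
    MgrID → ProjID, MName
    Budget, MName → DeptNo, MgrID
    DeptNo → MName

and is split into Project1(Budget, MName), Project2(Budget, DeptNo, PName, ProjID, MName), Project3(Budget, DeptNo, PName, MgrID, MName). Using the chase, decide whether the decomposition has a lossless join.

Chase test. Columns are Budget, DeptNo, PName, ProjID, MgrID, MName; row i has aⱼ where attribute j ∈ Projecti, else bᵢⱼ.
Initial tableau (one row per fragment):
  row 1: a1 b12 b13 b14 b15 a6
  row 2: a1 a2 a3 a4 b25 a6
  row 3: a1 a2 a3 b34 a5 a6
Rows 1 and 2 agree on Budget, MName; apply Budget, MName→DeptNo, MgrID and equate their DeptNo, MgrID entries.
Rows 1 and 3 agree on Budget, MName; apply Budget, MName→DeptNo, MgrID and equate their DeptNo, MgrID entries.
Rows 1 and 2 agree on MgrID; apply MgrID→ProjID, MName and equate their ProjID, MName entries.
Rows 1 and 3 agree on MgrID; apply MgrID→ProjID, MName and equate their ProjID, MName entries.
Rows 1 and 2 agree on Budget, ProjID; apply Budget, ProjID→PName and equate their PName entries.
Row 1 is now all distinguished symbols — the join is lossless.

Yes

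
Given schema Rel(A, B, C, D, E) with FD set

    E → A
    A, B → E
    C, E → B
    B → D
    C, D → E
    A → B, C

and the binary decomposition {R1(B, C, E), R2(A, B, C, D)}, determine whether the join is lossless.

Yes

Common attributes: R1 ∩ R2 = {B, C}.
Closure of {B, C}: B → D applies, adding D; C, D → E applies, adding E; E → A applies, adding A. So (B, C)⁺ = {A, B, C, D, E}.
This closure contains every attribute of R1, so R1 ∩ R2 → R1. The join is lossless.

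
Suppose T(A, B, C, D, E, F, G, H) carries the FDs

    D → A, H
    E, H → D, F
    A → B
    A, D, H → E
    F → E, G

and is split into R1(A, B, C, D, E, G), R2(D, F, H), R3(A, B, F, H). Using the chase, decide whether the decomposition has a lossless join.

Yes

Chase test. Columns are A, B, C, D, E, F, G, H; row i has aⱼ where attribute j ∈ Ri, else bᵢⱼ.
Initial tableau (one row per fragment):
  row 1: a1 a2 a3 a4 a5 b16 a7 b18
  row 2: b21 b22 b23 a4 b25 a6 b27 a8
  row 3: a1 a2 b33 b34 b35 a6 b37 a8
Rows 1 and 2 agree on D; apply D→A, H and equate their A, H entries.
Rows 1 and 2 agree on A; apply A→B and equate their B entries.
Rows 1 and 2 agree on A, D, H; apply A, D, H→E and equate their E entries.
Rows 2 and 3 agree on F; apply F→E, G and equate their E, G entries.
Rows 1 and 2 agree on E, H; apply E, H→D, F and equate their D, F entries.
Rows 1 and 3 agree on E, H; apply E, H→D, F and equate their D, F entries.
Rows 1 and 2 agree on F; apply F→E, G and equate their E, G entries.
Row 1 is now all distinguished symbols — the join is lossless.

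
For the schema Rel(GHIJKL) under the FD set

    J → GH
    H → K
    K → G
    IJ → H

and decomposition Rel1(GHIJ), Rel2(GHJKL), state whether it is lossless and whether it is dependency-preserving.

lossy but dependency-preserving

Lossless test: (GHJ)⁺ = {GHJK}, which is a superkey of neither fragment — lossy.
Dependency preservation: every FD's attributes lie within a single fragment, so each can be enforced locally — preserved.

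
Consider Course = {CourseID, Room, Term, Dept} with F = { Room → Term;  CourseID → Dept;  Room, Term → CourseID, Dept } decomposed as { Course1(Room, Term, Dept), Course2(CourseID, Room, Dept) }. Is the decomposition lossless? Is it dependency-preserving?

Lossless test: (Room, Dept)⁺ = {CourseID, Room, Term, Dept}, which contains all of one fragment — lossless.
Dependency preservation: Room, Term → CourseID, Dept is not contained in any single fragment, but the restricted closure of its left-hand side across the fragments still reaches the right-hand side; the remaining FDs each lie inside some fragment. All dependencies are preserved.

lossless and dependency-preserving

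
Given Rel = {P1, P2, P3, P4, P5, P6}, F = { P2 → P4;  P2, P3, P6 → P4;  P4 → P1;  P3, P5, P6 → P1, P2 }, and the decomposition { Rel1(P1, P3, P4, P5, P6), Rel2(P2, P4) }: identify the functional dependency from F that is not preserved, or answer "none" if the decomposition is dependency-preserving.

P3, P5, P6 → P1, P2

Check P3, P5, P6 → P1, P2: no single fragment contains all of {P1, P2, P3, P5, P6}, and the restricted closure of {P3, P5, P6} across the fragments never reaches {P1, P2}.
P2 → P4 is preserved.
P2, P3, P6 → P4 is preserved.
P4 → P1 is preserved.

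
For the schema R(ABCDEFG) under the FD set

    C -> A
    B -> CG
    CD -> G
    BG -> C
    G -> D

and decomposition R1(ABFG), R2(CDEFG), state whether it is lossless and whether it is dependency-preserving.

lossy and not dependency-preserving

Lossless test: (FG)⁺ = {DFG}, which is a superkey of neither fragment — lossy.
Dependency preservation: the restricted closure of {C} across the fragments never reaches {A}, so C → A cannot be enforced without a join — not preserved.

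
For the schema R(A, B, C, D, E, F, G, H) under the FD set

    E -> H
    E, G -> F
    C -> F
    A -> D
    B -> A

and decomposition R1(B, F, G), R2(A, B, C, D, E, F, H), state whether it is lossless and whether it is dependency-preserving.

lossy and not dependency-preserving

Lossless test: (B, F)⁺ = {A, B, D, F}, which is a superkey of neither fragment — lossy.
Dependency preservation: the restricted closure of {E, G} across the fragments never reaches {F}, so E, G → F cannot be enforced without a join — not preserved.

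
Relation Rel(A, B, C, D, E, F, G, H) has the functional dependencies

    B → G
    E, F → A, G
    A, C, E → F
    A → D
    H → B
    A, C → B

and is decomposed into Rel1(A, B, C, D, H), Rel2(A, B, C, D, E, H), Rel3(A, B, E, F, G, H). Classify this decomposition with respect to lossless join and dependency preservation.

lossy and not dependency-preserving

Lossless test (chase): Rows 1 and 2 agree on B; apply B→G and equate their G entries. Rows 1 and 3 agree on B; apply B→G and equate their G entries. Rows 1 and 3 agree on A; apply A→D and equate their D entries. No row becomes fully distinguished — the join is lossy.
Dependency preservation: the restricted closure of {A, C, E} across the fragments never reaches {F}, so A, C, E → F cannot be enforced without a join — not preserved.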